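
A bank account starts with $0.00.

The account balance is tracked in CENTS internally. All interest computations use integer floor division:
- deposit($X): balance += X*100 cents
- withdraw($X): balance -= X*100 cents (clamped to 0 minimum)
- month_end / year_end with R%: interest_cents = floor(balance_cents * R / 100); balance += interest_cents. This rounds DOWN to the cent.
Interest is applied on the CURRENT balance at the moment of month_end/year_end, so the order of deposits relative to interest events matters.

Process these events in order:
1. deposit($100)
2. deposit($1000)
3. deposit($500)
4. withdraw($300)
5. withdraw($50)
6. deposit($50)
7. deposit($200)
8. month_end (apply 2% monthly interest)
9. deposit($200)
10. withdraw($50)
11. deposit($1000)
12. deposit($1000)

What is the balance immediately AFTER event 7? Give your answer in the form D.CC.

Answer: 1500.00

Derivation:
After 1 (deposit($100)): balance=$100.00 total_interest=$0.00
After 2 (deposit($1000)): balance=$1100.00 total_interest=$0.00
After 3 (deposit($500)): balance=$1600.00 total_interest=$0.00
After 4 (withdraw($300)): balance=$1300.00 total_interest=$0.00
After 5 (withdraw($50)): balance=$1250.00 total_interest=$0.00
After 6 (deposit($50)): balance=$1300.00 total_interest=$0.00
After 7 (deposit($200)): balance=$1500.00 total_interest=$0.00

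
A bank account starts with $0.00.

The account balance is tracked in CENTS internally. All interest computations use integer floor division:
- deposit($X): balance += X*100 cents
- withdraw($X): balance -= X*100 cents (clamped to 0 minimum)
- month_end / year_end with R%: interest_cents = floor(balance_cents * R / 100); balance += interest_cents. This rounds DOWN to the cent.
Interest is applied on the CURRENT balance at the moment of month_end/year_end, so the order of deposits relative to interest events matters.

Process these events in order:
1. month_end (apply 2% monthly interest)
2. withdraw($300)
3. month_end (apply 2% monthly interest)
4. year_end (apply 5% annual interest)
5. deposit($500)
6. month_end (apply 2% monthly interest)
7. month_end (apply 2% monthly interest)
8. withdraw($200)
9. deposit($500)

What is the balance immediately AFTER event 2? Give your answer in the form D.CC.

After 1 (month_end (apply 2% monthly interest)): balance=$0.00 total_interest=$0.00
After 2 (withdraw($300)): balance=$0.00 total_interest=$0.00

Answer: 0.00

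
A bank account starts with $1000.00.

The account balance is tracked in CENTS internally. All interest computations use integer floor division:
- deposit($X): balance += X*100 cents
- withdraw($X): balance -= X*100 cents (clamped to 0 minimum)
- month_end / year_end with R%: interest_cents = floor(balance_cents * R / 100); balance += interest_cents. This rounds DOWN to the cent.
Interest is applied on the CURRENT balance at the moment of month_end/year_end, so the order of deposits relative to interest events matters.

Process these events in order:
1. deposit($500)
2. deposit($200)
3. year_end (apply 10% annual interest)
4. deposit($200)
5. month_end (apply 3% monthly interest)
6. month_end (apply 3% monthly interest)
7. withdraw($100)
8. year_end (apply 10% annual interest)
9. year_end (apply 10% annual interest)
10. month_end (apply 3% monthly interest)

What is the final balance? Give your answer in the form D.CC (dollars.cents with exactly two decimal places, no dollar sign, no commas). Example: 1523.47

After 1 (deposit($500)): balance=$1500.00 total_interest=$0.00
After 2 (deposit($200)): balance=$1700.00 total_interest=$0.00
After 3 (year_end (apply 10% annual interest)): balance=$1870.00 total_interest=$170.00
After 4 (deposit($200)): balance=$2070.00 total_interest=$170.00
After 5 (month_end (apply 3% monthly interest)): balance=$2132.10 total_interest=$232.10
After 6 (month_end (apply 3% monthly interest)): balance=$2196.06 total_interest=$296.06
After 7 (withdraw($100)): balance=$2096.06 total_interest=$296.06
After 8 (year_end (apply 10% annual interest)): balance=$2305.66 total_interest=$505.66
After 9 (year_end (apply 10% annual interest)): balance=$2536.22 total_interest=$736.22
After 10 (month_end (apply 3% monthly interest)): balance=$2612.30 total_interest=$812.30

Answer: 2612.30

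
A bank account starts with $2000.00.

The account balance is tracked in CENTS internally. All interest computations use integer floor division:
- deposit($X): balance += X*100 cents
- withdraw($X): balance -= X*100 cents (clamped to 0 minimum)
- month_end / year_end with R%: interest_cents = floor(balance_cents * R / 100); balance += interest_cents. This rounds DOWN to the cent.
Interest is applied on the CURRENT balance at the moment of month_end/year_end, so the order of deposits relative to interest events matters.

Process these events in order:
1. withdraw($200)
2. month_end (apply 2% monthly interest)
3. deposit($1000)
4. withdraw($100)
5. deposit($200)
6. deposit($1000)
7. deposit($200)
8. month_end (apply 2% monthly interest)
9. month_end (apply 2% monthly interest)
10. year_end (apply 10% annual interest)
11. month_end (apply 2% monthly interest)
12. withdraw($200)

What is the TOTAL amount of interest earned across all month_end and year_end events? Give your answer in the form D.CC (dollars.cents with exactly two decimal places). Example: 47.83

Answer: 728.05

Derivation:
After 1 (withdraw($200)): balance=$1800.00 total_interest=$0.00
After 2 (month_end (apply 2% monthly interest)): balance=$1836.00 total_interest=$36.00
After 3 (deposit($1000)): balance=$2836.00 total_interest=$36.00
After 4 (withdraw($100)): balance=$2736.00 total_interest=$36.00
After 5 (deposit($200)): balance=$2936.00 total_interest=$36.00
After 6 (deposit($1000)): balance=$3936.00 total_interest=$36.00
After 7 (deposit($200)): balance=$4136.00 total_interest=$36.00
After 8 (month_end (apply 2% monthly interest)): balance=$4218.72 total_interest=$118.72
After 9 (month_end (apply 2% monthly interest)): balance=$4303.09 total_interest=$203.09
After 10 (year_end (apply 10% annual interest)): balance=$4733.39 total_interest=$633.39
After 11 (month_end (apply 2% monthly interest)): balance=$4828.05 total_interest=$728.05
After 12 (withdraw($200)): balance=$4628.05 total_interest=$728.05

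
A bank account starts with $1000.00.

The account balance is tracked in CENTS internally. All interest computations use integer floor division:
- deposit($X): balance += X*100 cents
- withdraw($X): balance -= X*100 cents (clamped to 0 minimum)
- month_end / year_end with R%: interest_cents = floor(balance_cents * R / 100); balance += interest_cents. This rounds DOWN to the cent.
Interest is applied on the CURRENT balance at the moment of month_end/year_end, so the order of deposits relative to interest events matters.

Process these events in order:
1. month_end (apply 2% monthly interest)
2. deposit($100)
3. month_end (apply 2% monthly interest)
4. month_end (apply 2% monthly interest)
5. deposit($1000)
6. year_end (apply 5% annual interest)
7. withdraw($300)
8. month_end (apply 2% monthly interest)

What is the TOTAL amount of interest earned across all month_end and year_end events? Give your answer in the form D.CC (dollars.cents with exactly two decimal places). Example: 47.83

Answer: 212.97

Derivation:
After 1 (month_end (apply 2% monthly interest)): balance=$1020.00 total_interest=$20.00
After 2 (deposit($100)): balance=$1120.00 total_interest=$20.00
After 3 (month_end (apply 2% monthly interest)): balance=$1142.40 total_interest=$42.40
After 4 (month_end (apply 2% monthly interest)): balance=$1165.24 total_interest=$65.24
After 5 (deposit($1000)): balance=$2165.24 total_interest=$65.24
After 6 (year_end (apply 5% annual interest)): balance=$2273.50 total_interest=$173.50
After 7 (withdraw($300)): balance=$1973.50 total_interest=$173.50
After 8 (month_end (apply 2% monthly interest)): balance=$2012.97 total_interest=$212.97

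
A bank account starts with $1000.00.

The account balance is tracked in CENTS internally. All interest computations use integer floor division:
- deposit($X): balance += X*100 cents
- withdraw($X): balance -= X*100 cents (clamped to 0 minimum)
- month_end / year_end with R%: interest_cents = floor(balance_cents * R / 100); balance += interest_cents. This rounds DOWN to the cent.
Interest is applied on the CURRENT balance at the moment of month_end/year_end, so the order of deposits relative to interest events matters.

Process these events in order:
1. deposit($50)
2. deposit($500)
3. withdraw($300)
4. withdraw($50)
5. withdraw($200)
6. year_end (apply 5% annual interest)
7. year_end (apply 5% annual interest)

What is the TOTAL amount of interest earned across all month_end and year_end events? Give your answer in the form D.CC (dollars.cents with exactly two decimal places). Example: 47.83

Answer: 102.50

Derivation:
After 1 (deposit($50)): balance=$1050.00 total_interest=$0.00
After 2 (deposit($500)): balance=$1550.00 total_interest=$0.00
After 3 (withdraw($300)): balance=$1250.00 total_interest=$0.00
After 4 (withdraw($50)): balance=$1200.00 total_interest=$0.00
After 5 (withdraw($200)): balance=$1000.00 total_interest=$0.00
After 6 (year_end (apply 5% annual interest)): balance=$1050.00 total_interest=$50.00
After 7 (year_end (apply 5% annual interest)): balance=$1102.50 total_interest=$102.50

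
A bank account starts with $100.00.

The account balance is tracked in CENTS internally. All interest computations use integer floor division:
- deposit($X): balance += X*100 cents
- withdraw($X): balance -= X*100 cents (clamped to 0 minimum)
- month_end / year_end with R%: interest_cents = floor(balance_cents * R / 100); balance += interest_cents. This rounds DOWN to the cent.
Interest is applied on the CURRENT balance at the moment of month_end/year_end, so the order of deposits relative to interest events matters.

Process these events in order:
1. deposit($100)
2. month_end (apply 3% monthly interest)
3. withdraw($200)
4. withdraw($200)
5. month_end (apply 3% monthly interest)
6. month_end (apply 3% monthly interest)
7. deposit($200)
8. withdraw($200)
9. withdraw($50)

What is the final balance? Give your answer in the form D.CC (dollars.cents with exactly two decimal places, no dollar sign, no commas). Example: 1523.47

Answer: 0.00

Derivation:
After 1 (deposit($100)): balance=$200.00 total_interest=$0.00
After 2 (month_end (apply 3% monthly interest)): balance=$206.00 total_interest=$6.00
After 3 (withdraw($200)): balance=$6.00 total_interest=$6.00
After 4 (withdraw($200)): balance=$0.00 total_interest=$6.00
After 5 (month_end (apply 3% monthly interest)): balance=$0.00 total_interest=$6.00
After 6 (month_end (apply 3% monthly interest)): balance=$0.00 total_interest=$6.00
After 7 (deposit($200)): balance=$200.00 total_interest=$6.00
After 8 (withdraw($200)): balance=$0.00 total_interest=$6.00
After 9 (withdraw($50)): balance=$0.00 total_interest=$6.00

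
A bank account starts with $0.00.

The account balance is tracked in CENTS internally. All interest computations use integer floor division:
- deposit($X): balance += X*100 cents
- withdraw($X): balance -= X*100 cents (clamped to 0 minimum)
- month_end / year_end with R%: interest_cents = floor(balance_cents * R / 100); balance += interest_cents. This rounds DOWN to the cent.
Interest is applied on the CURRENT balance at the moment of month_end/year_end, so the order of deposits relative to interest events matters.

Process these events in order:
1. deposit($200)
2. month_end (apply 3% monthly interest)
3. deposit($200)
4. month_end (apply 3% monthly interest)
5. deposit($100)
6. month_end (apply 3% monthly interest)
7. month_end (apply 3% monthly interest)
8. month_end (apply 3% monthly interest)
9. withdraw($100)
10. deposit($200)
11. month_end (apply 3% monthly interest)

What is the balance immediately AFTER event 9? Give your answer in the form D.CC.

After 1 (deposit($200)): balance=$200.00 total_interest=$0.00
After 2 (month_end (apply 3% monthly interest)): balance=$206.00 total_interest=$6.00
After 3 (deposit($200)): balance=$406.00 total_interest=$6.00
After 4 (month_end (apply 3% monthly interest)): balance=$418.18 total_interest=$18.18
After 5 (deposit($100)): balance=$518.18 total_interest=$18.18
After 6 (month_end (apply 3% monthly interest)): balance=$533.72 total_interest=$33.72
After 7 (month_end (apply 3% monthly interest)): balance=$549.73 total_interest=$49.73
After 8 (month_end (apply 3% monthly interest)): balance=$566.22 total_interest=$66.22
After 9 (withdraw($100)): balance=$466.22 total_interest=$66.22

Answer: 466.22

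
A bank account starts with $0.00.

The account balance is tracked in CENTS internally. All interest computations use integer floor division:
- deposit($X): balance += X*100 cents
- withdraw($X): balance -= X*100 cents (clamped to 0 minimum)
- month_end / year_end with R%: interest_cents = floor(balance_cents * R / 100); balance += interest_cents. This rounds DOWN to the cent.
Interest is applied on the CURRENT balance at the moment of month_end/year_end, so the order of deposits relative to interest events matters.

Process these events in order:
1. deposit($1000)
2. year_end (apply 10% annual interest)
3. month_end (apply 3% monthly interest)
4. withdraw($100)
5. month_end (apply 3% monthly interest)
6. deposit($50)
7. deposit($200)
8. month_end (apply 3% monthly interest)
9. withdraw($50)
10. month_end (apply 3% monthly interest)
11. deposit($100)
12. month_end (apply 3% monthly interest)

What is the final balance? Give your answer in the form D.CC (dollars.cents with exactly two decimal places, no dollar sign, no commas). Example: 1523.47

After 1 (deposit($1000)): balance=$1000.00 total_interest=$0.00
After 2 (year_end (apply 10% annual interest)): balance=$1100.00 total_interest=$100.00
After 3 (month_end (apply 3% monthly interest)): balance=$1133.00 total_interest=$133.00
After 4 (withdraw($100)): balance=$1033.00 total_interest=$133.00
After 5 (month_end (apply 3% monthly interest)): balance=$1063.99 total_interest=$163.99
After 6 (deposit($50)): balance=$1113.99 total_interest=$163.99
After 7 (deposit($200)): balance=$1313.99 total_interest=$163.99
After 8 (month_end (apply 3% monthly interest)): balance=$1353.40 total_interest=$203.40
After 9 (withdraw($50)): balance=$1303.40 total_interest=$203.40
After 10 (month_end (apply 3% monthly interest)): balance=$1342.50 total_interest=$242.50
After 11 (deposit($100)): balance=$1442.50 total_interest=$242.50
After 12 (month_end (apply 3% monthly interest)): balance=$1485.77 total_interest=$285.77

Answer: 1485.77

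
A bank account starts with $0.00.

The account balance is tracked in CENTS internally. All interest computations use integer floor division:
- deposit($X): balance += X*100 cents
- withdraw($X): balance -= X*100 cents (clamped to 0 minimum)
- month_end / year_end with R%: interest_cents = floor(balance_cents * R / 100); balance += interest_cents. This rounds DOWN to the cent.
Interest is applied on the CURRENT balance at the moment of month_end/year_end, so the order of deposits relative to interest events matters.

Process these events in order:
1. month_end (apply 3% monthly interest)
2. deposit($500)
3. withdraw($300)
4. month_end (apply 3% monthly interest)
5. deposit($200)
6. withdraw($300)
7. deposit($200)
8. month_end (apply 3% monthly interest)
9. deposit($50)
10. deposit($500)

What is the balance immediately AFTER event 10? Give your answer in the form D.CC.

Answer: 865.18

Derivation:
After 1 (month_end (apply 3% monthly interest)): balance=$0.00 total_interest=$0.00
After 2 (deposit($500)): balance=$500.00 total_interest=$0.00
After 3 (withdraw($300)): balance=$200.00 total_interest=$0.00
After 4 (month_end (apply 3% monthly interest)): balance=$206.00 total_interest=$6.00
After 5 (deposit($200)): balance=$406.00 total_interest=$6.00
After 6 (withdraw($300)): balance=$106.00 total_interest=$6.00
After 7 (deposit($200)): balance=$306.00 total_interest=$6.00
After 8 (month_end (apply 3% monthly interest)): balance=$315.18 total_interest=$15.18
After 9 (deposit($50)): balance=$365.18 total_interest=$15.18
After 10 (deposit($500)): balance=$865.18 total_interest=$15.18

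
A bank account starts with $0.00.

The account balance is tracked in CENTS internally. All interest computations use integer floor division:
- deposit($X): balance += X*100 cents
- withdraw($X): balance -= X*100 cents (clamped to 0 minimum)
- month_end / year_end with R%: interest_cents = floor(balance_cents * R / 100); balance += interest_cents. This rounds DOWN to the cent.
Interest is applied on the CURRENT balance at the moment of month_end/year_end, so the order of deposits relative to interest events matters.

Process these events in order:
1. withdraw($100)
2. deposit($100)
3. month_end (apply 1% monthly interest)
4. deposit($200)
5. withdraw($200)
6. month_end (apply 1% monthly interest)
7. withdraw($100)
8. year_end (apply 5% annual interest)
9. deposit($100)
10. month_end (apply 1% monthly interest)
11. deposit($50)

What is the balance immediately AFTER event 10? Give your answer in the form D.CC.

Answer: 103.13

Derivation:
After 1 (withdraw($100)): balance=$0.00 total_interest=$0.00
After 2 (deposit($100)): balance=$100.00 total_interest=$0.00
After 3 (month_end (apply 1% monthly interest)): balance=$101.00 total_interest=$1.00
After 4 (deposit($200)): balance=$301.00 total_interest=$1.00
After 5 (withdraw($200)): balance=$101.00 total_interest=$1.00
After 6 (month_end (apply 1% monthly interest)): balance=$102.01 total_interest=$2.01
After 7 (withdraw($100)): balance=$2.01 total_interest=$2.01
After 8 (year_end (apply 5% annual interest)): balance=$2.11 total_interest=$2.11
After 9 (deposit($100)): balance=$102.11 total_interest=$2.11
After 10 (month_end (apply 1% monthly interest)): balance=$103.13 total_interest=$3.13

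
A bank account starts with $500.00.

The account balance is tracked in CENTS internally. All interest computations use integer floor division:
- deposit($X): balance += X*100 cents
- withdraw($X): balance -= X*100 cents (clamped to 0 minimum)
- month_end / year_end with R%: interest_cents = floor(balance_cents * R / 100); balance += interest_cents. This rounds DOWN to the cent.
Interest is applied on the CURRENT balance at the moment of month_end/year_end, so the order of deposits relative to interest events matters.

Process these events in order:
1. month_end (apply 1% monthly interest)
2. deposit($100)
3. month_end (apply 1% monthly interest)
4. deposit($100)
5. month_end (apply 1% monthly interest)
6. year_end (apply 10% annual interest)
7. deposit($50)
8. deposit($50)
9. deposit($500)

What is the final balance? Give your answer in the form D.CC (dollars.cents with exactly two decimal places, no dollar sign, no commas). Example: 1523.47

Answer: 1389.97

Derivation:
After 1 (month_end (apply 1% monthly interest)): balance=$505.00 total_interest=$5.00
After 2 (deposit($100)): balance=$605.00 total_interest=$5.00
After 3 (month_end (apply 1% monthly interest)): balance=$611.05 total_interest=$11.05
After 4 (deposit($100)): balance=$711.05 total_interest=$11.05
After 5 (month_end (apply 1% monthly interest)): balance=$718.16 total_interest=$18.16
After 6 (year_end (apply 10% annual interest)): balance=$789.97 total_interest=$89.97
After 7 (deposit($50)): balance=$839.97 total_interest=$89.97
After 8 (deposit($50)): balance=$889.97 total_interest=$89.97
After 9 (deposit($500)): balance=$1389.97 total_interest=$89.97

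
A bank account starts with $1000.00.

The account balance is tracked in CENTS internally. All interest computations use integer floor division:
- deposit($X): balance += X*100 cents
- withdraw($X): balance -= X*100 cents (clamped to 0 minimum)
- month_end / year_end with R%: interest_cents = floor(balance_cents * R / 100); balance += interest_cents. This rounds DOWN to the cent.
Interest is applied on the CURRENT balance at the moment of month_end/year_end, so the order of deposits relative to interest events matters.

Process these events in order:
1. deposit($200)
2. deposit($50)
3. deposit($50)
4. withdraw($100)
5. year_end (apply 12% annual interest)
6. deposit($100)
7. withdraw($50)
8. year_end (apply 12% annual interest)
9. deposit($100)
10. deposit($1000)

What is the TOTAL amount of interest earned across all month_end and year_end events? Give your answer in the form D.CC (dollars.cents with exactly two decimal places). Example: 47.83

After 1 (deposit($200)): balance=$1200.00 total_interest=$0.00
After 2 (deposit($50)): balance=$1250.00 total_interest=$0.00
After 3 (deposit($50)): balance=$1300.00 total_interest=$0.00
After 4 (withdraw($100)): balance=$1200.00 total_interest=$0.00
After 5 (year_end (apply 12% annual interest)): balance=$1344.00 total_interest=$144.00
After 6 (deposit($100)): balance=$1444.00 total_interest=$144.00
After 7 (withdraw($50)): balance=$1394.00 total_interest=$144.00
After 8 (year_end (apply 12% annual interest)): balance=$1561.28 total_interest=$311.28
After 9 (deposit($100)): balance=$1661.28 total_interest=$311.28
After 10 (deposit($1000)): balance=$2661.28 total_interest=$311.28

Answer: 311.28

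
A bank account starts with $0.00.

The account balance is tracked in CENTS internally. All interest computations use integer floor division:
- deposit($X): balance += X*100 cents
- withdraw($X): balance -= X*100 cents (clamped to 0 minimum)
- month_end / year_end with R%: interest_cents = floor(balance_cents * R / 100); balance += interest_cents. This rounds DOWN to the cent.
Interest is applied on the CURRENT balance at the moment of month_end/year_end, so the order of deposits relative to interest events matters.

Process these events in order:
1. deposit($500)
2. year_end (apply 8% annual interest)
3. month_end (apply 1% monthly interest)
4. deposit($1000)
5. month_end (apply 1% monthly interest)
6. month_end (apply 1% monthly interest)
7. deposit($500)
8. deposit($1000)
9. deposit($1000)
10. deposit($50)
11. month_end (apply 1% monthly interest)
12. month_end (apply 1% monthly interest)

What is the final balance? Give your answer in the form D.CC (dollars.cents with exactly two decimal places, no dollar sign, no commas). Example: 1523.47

After 1 (deposit($500)): balance=$500.00 total_interest=$0.00
After 2 (year_end (apply 8% annual interest)): balance=$540.00 total_interest=$40.00
After 3 (month_end (apply 1% monthly interest)): balance=$545.40 total_interest=$45.40
After 4 (deposit($1000)): balance=$1545.40 total_interest=$45.40
After 5 (month_end (apply 1% monthly interest)): balance=$1560.85 total_interest=$60.85
After 6 (month_end (apply 1% monthly interest)): balance=$1576.45 total_interest=$76.45
After 7 (deposit($500)): balance=$2076.45 total_interest=$76.45
After 8 (deposit($1000)): balance=$3076.45 total_interest=$76.45
After 9 (deposit($1000)): balance=$4076.45 total_interest=$76.45
After 10 (deposit($50)): balance=$4126.45 total_interest=$76.45
After 11 (month_end (apply 1% monthly interest)): balance=$4167.71 total_interest=$117.71
After 12 (month_end (apply 1% monthly interest)): balance=$4209.38 total_interest=$159.38

Answer: 4209.38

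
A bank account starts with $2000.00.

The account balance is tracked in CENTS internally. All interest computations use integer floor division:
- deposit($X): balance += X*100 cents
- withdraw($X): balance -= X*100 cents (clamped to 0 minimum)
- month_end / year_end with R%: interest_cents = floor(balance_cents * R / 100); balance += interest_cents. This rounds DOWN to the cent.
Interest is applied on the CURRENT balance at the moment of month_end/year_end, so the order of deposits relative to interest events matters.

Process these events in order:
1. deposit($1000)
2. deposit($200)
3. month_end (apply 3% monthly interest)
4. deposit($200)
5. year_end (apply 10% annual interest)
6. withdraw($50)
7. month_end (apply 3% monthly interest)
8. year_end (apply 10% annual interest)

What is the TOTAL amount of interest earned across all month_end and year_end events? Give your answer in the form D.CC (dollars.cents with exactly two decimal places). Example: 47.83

After 1 (deposit($1000)): balance=$3000.00 total_interest=$0.00
After 2 (deposit($200)): balance=$3200.00 total_interest=$0.00
After 3 (month_end (apply 3% monthly interest)): balance=$3296.00 total_interest=$96.00
After 4 (deposit($200)): balance=$3496.00 total_interest=$96.00
After 5 (year_end (apply 10% annual interest)): balance=$3845.60 total_interest=$445.60
After 6 (withdraw($50)): balance=$3795.60 total_interest=$445.60
After 7 (month_end (apply 3% monthly interest)): balance=$3909.46 total_interest=$559.46
After 8 (year_end (apply 10% annual interest)): balance=$4300.40 total_interest=$950.40

Answer: 950.40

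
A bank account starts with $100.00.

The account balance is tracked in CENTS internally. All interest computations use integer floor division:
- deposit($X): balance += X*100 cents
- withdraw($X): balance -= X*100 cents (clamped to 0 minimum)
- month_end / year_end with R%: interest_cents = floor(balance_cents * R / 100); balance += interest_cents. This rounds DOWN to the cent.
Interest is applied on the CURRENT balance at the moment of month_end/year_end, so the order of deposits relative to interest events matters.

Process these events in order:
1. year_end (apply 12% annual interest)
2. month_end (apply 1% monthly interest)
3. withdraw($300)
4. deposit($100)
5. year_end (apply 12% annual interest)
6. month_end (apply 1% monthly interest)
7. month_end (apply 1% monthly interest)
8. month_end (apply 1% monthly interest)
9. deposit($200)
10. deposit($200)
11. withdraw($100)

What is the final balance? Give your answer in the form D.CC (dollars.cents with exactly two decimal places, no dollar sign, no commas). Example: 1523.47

After 1 (year_end (apply 12% annual interest)): balance=$112.00 total_interest=$12.00
After 2 (month_end (apply 1% monthly interest)): balance=$113.12 total_interest=$13.12
After 3 (withdraw($300)): balance=$0.00 total_interest=$13.12
After 4 (deposit($100)): balance=$100.00 total_interest=$13.12
After 5 (year_end (apply 12% annual interest)): balance=$112.00 total_interest=$25.12
After 6 (month_end (apply 1% monthly interest)): balance=$113.12 total_interest=$26.24
After 7 (month_end (apply 1% monthly interest)): balance=$114.25 total_interest=$27.37
After 8 (month_end (apply 1% monthly interest)): balance=$115.39 total_interest=$28.51
After 9 (deposit($200)): balance=$315.39 total_interest=$28.51
After 10 (deposit($200)): balance=$515.39 total_interest=$28.51
After 11 (withdraw($100)): balance=$415.39 total_interest=$28.51

Answer: 415.39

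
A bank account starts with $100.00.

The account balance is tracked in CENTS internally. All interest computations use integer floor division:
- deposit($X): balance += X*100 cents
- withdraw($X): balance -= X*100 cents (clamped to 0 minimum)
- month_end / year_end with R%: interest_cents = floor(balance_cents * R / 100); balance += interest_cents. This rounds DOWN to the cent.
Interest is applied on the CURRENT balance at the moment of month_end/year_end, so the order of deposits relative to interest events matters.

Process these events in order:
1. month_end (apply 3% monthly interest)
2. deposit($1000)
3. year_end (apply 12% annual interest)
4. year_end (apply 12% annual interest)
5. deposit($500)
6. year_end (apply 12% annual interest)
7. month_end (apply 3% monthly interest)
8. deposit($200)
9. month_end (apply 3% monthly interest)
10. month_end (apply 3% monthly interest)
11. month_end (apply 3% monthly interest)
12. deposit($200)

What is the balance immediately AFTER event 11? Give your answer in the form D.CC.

After 1 (month_end (apply 3% monthly interest)): balance=$103.00 total_interest=$3.00
After 2 (deposit($1000)): balance=$1103.00 total_interest=$3.00
After 3 (year_end (apply 12% annual interest)): balance=$1235.36 total_interest=$135.36
After 4 (year_end (apply 12% annual interest)): balance=$1383.60 total_interest=$283.60
After 5 (deposit($500)): balance=$1883.60 total_interest=$283.60
After 6 (year_end (apply 12% annual interest)): balance=$2109.63 total_interest=$509.63
After 7 (month_end (apply 3% monthly interest)): balance=$2172.91 total_interest=$572.91
After 8 (deposit($200)): balance=$2372.91 total_interest=$572.91
After 9 (month_end (apply 3% monthly interest)): balance=$2444.09 total_interest=$644.09
After 10 (month_end (apply 3% monthly interest)): balance=$2517.41 total_interest=$717.41
After 11 (month_end (apply 3% monthly interest)): balance=$2592.93 total_interest=$792.93

Answer: 2592.93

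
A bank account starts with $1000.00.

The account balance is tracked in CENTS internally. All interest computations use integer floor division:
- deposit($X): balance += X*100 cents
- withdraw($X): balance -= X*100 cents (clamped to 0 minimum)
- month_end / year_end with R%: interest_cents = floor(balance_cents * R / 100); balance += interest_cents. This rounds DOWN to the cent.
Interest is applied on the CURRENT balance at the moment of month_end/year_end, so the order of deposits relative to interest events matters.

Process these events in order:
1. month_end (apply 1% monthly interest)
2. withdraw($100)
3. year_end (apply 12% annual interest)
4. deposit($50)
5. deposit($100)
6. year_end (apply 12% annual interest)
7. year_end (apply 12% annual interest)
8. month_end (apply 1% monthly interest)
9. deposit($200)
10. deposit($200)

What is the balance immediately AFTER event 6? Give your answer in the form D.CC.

Answer: 1309.50

Derivation:
After 1 (month_end (apply 1% monthly interest)): balance=$1010.00 total_interest=$10.00
After 2 (withdraw($100)): balance=$910.00 total_interest=$10.00
After 3 (year_end (apply 12% annual interest)): balance=$1019.20 total_interest=$119.20
After 4 (deposit($50)): balance=$1069.20 total_interest=$119.20
After 5 (deposit($100)): balance=$1169.20 total_interest=$119.20
After 6 (year_end (apply 12% annual interest)): balance=$1309.50 total_interest=$259.50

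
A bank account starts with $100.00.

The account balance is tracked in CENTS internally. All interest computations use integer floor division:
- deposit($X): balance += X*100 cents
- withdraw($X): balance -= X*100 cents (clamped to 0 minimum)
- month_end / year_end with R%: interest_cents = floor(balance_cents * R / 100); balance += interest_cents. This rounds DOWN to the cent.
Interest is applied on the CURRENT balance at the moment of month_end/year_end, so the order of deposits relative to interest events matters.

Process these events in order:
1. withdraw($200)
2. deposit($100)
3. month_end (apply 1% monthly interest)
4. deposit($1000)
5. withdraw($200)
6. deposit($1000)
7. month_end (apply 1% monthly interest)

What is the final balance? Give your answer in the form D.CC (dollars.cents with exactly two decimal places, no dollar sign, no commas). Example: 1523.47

After 1 (withdraw($200)): balance=$0.00 total_interest=$0.00
After 2 (deposit($100)): balance=$100.00 total_interest=$0.00
After 3 (month_end (apply 1% monthly interest)): balance=$101.00 total_interest=$1.00
After 4 (deposit($1000)): balance=$1101.00 total_interest=$1.00
After 5 (withdraw($200)): balance=$901.00 total_interest=$1.00
After 6 (deposit($1000)): balance=$1901.00 total_interest=$1.00
After 7 (month_end (apply 1% monthly interest)): balance=$1920.01 total_interest=$20.01

Answer: 1920.01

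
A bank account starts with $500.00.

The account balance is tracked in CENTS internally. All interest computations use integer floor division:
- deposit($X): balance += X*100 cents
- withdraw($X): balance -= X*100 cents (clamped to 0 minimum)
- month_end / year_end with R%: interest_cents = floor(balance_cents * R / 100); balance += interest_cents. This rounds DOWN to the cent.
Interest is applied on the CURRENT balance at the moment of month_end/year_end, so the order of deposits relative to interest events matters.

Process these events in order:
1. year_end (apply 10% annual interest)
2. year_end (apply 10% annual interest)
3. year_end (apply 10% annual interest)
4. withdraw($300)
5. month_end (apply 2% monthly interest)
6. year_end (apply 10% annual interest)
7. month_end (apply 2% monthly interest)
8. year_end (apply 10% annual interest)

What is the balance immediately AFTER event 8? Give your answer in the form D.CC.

Answer: 460.11

Derivation:
After 1 (year_end (apply 10% annual interest)): balance=$550.00 total_interest=$50.00
After 2 (year_end (apply 10% annual interest)): balance=$605.00 total_interest=$105.00
After 3 (year_end (apply 10% annual interest)): balance=$665.50 total_interest=$165.50
After 4 (withdraw($300)): balance=$365.50 total_interest=$165.50
After 5 (month_end (apply 2% monthly interest)): balance=$372.81 total_interest=$172.81
After 6 (year_end (apply 10% annual interest)): balance=$410.09 total_interest=$210.09
After 7 (month_end (apply 2% monthly interest)): balance=$418.29 total_interest=$218.29
After 8 (year_end (apply 10% annual interest)): balance=$460.11 total_interest=$260.11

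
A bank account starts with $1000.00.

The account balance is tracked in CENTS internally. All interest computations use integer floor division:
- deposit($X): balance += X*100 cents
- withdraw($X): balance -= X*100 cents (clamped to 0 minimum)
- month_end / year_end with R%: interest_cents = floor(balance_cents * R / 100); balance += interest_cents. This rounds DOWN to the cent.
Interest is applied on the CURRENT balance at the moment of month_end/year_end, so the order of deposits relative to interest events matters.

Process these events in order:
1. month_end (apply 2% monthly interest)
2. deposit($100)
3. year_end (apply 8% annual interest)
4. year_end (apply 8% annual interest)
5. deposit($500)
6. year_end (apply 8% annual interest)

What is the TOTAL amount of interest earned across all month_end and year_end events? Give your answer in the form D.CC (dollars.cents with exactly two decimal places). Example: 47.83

Answer: 350.86

Derivation:
After 1 (month_end (apply 2% monthly interest)): balance=$1020.00 total_interest=$20.00
After 2 (deposit($100)): balance=$1120.00 total_interest=$20.00
After 3 (year_end (apply 8% annual interest)): balance=$1209.60 total_interest=$109.60
After 4 (year_end (apply 8% annual interest)): balance=$1306.36 total_interest=$206.36
After 5 (deposit($500)): balance=$1806.36 total_interest=$206.36
After 6 (year_end (apply 8% annual interest)): balance=$1950.86 total_interest=$350.86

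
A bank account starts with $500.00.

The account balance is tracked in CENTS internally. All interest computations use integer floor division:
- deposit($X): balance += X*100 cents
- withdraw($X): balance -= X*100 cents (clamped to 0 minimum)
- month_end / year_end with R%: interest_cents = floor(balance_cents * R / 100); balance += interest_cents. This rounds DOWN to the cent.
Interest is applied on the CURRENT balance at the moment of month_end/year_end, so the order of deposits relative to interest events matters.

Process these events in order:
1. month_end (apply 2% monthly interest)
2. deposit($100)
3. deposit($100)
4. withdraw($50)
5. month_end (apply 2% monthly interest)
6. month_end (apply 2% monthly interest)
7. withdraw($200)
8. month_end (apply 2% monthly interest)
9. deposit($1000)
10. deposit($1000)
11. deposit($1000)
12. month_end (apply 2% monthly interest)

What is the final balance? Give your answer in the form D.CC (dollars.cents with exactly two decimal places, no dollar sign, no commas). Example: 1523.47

After 1 (month_end (apply 2% monthly interest)): balance=$510.00 total_interest=$10.00
After 2 (deposit($100)): balance=$610.00 total_interest=$10.00
After 3 (deposit($100)): balance=$710.00 total_interest=$10.00
After 4 (withdraw($50)): balance=$660.00 total_interest=$10.00
After 5 (month_end (apply 2% monthly interest)): balance=$673.20 total_interest=$23.20
After 6 (month_end (apply 2% monthly interest)): balance=$686.66 total_interest=$36.66
After 7 (withdraw($200)): balance=$486.66 total_interest=$36.66
After 8 (month_end (apply 2% monthly interest)): balance=$496.39 total_interest=$46.39
After 9 (deposit($1000)): balance=$1496.39 total_interest=$46.39
After 10 (deposit($1000)): balance=$2496.39 total_interest=$46.39
After 11 (deposit($1000)): balance=$3496.39 total_interest=$46.39
After 12 (month_end (apply 2% monthly interest)): balance=$3566.31 total_interest=$116.31

Answer: 3566.31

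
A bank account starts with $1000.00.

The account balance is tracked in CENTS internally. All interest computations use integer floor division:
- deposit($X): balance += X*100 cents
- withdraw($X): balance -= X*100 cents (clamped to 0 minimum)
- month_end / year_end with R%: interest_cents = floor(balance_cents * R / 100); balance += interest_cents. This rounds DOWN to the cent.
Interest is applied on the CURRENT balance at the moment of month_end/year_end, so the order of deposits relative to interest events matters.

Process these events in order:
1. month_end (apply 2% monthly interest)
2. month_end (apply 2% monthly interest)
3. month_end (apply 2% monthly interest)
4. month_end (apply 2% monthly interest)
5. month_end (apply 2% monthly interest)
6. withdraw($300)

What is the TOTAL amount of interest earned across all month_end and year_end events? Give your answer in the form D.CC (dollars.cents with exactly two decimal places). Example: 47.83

Answer: 104.06

Derivation:
After 1 (month_end (apply 2% monthly interest)): balance=$1020.00 total_interest=$20.00
After 2 (month_end (apply 2% monthly interest)): balance=$1040.40 total_interest=$40.40
After 3 (month_end (apply 2% monthly interest)): balance=$1061.20 total_interest=$61.20
After 4 (month_end (apply 2% monthly interest)): balance=$1082.42 total_interest=$82.42
After 5 (month_end (apply 2% monthly interest)): balance=$1104.06 total_interest=$104.06
After 6 (withdraw($300)): balance=$804.06 total_interest=$104.06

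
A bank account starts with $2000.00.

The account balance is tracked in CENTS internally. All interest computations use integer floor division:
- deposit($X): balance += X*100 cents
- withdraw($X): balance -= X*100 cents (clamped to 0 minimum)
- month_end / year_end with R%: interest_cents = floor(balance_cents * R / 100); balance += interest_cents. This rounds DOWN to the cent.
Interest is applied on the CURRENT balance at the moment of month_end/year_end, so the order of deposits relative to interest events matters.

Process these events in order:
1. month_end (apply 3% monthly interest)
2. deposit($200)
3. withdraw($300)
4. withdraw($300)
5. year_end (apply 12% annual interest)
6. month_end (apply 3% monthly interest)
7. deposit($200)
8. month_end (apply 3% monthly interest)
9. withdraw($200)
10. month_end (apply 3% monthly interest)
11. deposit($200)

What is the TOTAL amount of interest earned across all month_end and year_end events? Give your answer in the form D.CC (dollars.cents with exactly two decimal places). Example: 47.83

Answer: 437.76

Derivation:
After 1 (month_end (apply 3% monthly interest)): balance=$2060.00 total_interest=$60.00
After 2 (deposit($200)): balance=$2260.00 total_interest=$60.00
After 3 (withdraw($300)): balance=$1960.00 total_interest=$60.00
After 4 (withdraw($300)): balance=$1660.00 total_interest=$60.00
After 5 (year_end (apply 12% annual interest)): balance=$1859.20 total_interest=$259.20
After 6 (month_end (apply 3% monthly interest)): balance=$1914.97 total_interest=$314.97
After 7 (deposit($200)): balance=$2114.97 total_interest=$314.97
After 8 (month_end (apply 3% monthly interest)): balance=$2178.41 total_interest=$378.41
After 9 (withdraw($200)): balance=$1978.41 total_interest=$378.41
After 10 (month_end (apply 3% monthly interest)): balance=$2037.76 total_interest=$437.76
After 11 (deposit($200)): balance=$2237.76 total_interest=$437.76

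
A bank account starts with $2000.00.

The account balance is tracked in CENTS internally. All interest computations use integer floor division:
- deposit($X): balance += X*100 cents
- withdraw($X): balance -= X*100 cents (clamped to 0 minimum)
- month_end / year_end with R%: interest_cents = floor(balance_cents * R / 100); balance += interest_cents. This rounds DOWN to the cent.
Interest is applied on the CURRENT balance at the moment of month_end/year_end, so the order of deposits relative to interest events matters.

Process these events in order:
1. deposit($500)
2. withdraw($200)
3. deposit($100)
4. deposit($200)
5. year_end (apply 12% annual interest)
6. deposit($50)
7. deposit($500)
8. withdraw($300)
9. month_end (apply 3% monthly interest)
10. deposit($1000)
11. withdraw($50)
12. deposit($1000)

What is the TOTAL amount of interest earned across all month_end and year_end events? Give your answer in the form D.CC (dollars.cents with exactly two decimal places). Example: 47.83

Answer: 406.86

Derivation:
After 1 (deposit($500)): balance=$2500.00 total_interest=$0.00
After 2 (withdraw($200)): balance=$2300.00 total_interest=$0.00
After 3 (deposit($100)): balance=$2400.00 total_interest=$0.00
After 4 (deposit($200)): balance=$2600.00 total_interest=$0.00
After 5 (year_end (apply 12% annual interest)): balance=$2912.00 total_interest=$312.00
After 6 (deposit($50)): balance=$2962.00 total_interest=$312.00
After 7 (deposit($500)): balance=$3462.00 total_interest=$312.00
After 8 (withdraw($300)): balance=$3162.00 total_interest=$312.00
After 9 (month_end (apply 3% monthly interest)): balance=$3256.86 total_interest=$406.86
After 10 (deposit($1000)): balance=$4256.86 total_interest=$406.86
After 11 (withdraw($50)): balance=$4206.86 total_interest=$406.86
After 12 (deposit($1000)): balance=$5206.86 total_interest=$406.86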